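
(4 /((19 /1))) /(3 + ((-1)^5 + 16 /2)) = 2 /95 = 0.02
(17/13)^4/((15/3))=83521/142805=0.58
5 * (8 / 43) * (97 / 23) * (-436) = -1691680 / 989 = -1710.50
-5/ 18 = -0.28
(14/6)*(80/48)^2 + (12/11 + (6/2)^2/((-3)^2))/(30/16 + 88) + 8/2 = 2243215/213543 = 10.50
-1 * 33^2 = -1089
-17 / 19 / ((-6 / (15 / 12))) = 85 / 456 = 0.19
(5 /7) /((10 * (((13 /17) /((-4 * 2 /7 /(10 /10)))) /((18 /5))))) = -1224 /3185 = -0.38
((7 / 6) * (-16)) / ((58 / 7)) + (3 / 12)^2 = -3049 / 1392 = -2.19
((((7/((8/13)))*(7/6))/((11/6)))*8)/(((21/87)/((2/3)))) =5278/33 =159.94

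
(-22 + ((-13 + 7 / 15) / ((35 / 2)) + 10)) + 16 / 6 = -5276 / 525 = -10.05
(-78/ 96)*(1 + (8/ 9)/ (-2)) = -0.45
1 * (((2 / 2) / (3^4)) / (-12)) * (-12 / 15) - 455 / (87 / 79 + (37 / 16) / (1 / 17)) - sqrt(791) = -sqrt(791) - 698719717 / 62065845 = -39.38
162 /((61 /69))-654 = -28716 /61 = -470.75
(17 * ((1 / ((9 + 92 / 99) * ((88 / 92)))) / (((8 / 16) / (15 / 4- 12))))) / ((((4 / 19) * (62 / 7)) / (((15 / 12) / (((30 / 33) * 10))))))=-169893801 / 78010880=-2.18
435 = 435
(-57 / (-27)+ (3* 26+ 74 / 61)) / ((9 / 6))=89294 / 1647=54.22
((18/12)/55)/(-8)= -3/880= -0.00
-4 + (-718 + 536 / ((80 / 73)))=-2329 / 10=-232.90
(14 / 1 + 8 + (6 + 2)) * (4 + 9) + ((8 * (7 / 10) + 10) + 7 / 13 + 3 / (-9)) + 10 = 81082 / 195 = 415.81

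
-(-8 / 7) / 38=4 / 133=0.03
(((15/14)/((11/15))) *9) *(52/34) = 26325/1309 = 20.11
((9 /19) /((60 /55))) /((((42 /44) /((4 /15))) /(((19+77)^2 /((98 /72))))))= 26763264 /32585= 821.34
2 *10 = 20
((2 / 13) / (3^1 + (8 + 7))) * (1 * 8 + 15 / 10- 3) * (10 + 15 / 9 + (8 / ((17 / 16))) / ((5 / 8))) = 6047 / 4590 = 1.32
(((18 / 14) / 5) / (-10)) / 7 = -9 / 2450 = -0.00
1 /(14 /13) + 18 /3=97 /14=6.93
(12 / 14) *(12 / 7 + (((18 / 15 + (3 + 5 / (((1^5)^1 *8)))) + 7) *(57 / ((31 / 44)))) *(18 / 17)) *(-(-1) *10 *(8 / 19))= 1796696928 / 490637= 3661.97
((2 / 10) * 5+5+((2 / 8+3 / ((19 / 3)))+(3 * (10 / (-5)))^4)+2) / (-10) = -99159 / 760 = -130.47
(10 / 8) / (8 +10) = 5 / 72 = 0.07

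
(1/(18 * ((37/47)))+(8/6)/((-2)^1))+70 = 46223/666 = 69.40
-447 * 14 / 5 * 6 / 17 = -37548 / 85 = -441.74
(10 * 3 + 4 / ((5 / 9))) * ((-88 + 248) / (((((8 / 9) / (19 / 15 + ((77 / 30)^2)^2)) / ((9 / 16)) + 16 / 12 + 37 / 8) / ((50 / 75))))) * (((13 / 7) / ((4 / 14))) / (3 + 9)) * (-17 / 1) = -1866259650944 / 306136639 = -6096.17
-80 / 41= -1.95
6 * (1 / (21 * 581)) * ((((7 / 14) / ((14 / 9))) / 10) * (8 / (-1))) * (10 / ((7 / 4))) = -144 / 199283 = -0.00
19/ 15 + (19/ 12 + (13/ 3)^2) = 3893/ 180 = 21.63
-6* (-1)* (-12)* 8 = -576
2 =2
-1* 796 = -796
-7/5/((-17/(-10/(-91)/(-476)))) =-1/52598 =-0.00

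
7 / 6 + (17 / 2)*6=313 / 6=52.17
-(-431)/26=431/26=16.58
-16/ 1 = -16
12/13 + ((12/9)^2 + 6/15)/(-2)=-0.17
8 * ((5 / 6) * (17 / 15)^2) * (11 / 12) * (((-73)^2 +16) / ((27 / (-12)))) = -13593404 / 729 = -18646.64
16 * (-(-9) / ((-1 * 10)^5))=-9 / 6250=-0.00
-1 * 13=-13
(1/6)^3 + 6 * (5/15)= 433/216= 2.00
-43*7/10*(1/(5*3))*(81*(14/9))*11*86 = -5979666/25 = -239186.64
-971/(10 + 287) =-971/297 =-3.27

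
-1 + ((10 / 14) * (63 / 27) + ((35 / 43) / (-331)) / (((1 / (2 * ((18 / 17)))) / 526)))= -1504358 / 725883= -2.07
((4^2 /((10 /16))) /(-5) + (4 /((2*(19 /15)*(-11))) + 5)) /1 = -1377 /5225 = -0.26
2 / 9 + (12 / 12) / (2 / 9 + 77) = 1471 / 6255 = 0.24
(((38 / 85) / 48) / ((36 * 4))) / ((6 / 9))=0.00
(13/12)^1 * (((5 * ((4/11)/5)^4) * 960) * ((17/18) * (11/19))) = 452608/5690025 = 0.08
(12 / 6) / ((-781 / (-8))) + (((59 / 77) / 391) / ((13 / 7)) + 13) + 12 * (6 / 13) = 73679928 / 3969823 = 18.56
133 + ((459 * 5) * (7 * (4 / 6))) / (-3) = -3437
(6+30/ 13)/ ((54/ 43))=6.62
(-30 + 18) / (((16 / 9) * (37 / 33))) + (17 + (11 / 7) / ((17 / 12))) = 212911 / 17612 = 12.09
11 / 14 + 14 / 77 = 149 / 154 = 0.97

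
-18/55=-0.33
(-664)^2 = 440896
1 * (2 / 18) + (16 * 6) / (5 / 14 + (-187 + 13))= -9665 / 21879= -0.44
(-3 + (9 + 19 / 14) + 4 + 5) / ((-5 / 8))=-26.17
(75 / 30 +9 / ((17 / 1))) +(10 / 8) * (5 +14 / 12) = 4381 / 408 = 10.74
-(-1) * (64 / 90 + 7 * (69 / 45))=103 / 9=11.44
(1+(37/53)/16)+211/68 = 59777/14416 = 4.15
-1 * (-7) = 7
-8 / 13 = -0.62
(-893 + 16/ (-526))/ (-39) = 78289/ 3419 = 22.90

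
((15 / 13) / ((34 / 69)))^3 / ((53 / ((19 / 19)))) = 1108717875 / 4576597064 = 0.24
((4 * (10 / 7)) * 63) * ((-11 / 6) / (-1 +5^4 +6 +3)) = -220 / 211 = -1.04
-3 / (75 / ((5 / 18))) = -1 / 90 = -0.01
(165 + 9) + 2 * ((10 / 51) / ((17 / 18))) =50406 / 289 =174.42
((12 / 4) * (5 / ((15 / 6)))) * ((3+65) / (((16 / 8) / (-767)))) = -156468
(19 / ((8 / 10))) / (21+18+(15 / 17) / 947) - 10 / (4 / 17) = -105209515 / 2511504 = -41.89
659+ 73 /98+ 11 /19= 1229523 /1862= 660.32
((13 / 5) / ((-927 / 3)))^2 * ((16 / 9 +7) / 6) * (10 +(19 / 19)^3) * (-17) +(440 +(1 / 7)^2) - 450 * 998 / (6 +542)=-328403064172481 / 865301336550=-379.52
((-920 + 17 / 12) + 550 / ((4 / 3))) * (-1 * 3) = 1518.25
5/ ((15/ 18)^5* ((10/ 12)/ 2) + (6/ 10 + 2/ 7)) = 16329600/ 3439547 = 4.75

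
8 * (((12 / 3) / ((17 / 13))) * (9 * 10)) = 37440 / 17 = 2202.35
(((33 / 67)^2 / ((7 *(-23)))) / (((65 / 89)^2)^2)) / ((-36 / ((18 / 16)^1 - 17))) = -0.00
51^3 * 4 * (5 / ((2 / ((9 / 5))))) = 2387718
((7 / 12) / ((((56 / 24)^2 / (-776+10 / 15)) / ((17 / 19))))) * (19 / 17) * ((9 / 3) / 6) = -1163 / 28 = -41.54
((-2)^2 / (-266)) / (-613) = 2 / 81529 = 0.00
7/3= 2.33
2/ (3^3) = 2/ 27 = 0.07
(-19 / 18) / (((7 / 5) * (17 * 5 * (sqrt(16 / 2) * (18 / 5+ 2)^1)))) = -95 * sqrt(2) / 239904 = -0.00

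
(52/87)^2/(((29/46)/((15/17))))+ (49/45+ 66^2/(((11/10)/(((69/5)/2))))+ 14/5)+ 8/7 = 713864286197/26120619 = 27329.53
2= 2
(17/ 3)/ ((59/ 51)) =289/ 59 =4.90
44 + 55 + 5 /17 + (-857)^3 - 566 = -10700195415 /17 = -629423259.71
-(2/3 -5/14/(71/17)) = -1733/2982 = -0.58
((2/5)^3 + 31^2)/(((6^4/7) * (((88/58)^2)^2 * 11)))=594774518611/6679107072000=0.09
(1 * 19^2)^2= 130321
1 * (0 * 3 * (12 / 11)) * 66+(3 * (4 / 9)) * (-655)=-2620 / 3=-873.33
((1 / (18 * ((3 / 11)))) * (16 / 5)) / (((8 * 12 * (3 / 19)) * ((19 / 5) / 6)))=11 / 162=0.07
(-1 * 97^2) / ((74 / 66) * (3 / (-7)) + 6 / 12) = -1448986 / 3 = -482995.33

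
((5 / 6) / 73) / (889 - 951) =-5 / 27156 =-0.00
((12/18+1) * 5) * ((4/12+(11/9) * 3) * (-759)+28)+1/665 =-25066.67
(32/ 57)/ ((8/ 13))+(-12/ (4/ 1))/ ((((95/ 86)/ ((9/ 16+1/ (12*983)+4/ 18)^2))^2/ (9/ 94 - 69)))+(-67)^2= 43087019183156182740462461351/ 9460990428578326366617600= 4554.18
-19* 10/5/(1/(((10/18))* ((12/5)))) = -152/3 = -50.67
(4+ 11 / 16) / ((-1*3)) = -25 / 16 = -1.56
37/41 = 0.90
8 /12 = 0.67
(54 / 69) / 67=0.01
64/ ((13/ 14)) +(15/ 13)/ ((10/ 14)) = 70.54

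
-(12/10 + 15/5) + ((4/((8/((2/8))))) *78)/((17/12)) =228/85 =2.68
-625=-625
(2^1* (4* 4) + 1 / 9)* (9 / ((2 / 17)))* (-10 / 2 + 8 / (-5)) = -162129 / 10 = -16212.90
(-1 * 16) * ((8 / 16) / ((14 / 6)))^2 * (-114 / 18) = 4.65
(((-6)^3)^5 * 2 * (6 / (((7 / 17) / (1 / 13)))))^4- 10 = 84643905318051058036742085889354809304722598212824746646 / 68574961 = 1234326700062593663549325000000000000000000000000.00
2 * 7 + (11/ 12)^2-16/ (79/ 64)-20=-206153/ 11376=-18.12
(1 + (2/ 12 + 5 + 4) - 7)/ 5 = 19/ 30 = 0.63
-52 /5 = -10.40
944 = 944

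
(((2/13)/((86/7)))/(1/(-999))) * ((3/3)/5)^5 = -6993/1746875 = -0.00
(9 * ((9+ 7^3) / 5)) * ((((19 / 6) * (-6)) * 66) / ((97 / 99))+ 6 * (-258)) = -868988736 / 485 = -1791729.35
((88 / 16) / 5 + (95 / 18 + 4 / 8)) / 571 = 619 / 51390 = 0.01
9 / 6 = 3 / 2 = 1.50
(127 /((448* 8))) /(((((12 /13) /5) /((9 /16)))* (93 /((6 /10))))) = 4953 /7110656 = 0.00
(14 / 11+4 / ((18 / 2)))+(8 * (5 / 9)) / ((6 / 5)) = 1610 / 297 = 5.42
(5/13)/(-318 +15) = -5/3939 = -0.00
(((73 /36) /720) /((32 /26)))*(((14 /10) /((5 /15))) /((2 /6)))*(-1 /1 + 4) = 6643 /76800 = 0.09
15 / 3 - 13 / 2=-1.50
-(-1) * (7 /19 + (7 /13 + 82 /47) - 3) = -4045 /11609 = -0.35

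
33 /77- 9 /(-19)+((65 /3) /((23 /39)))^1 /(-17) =-65465 /52003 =-1.26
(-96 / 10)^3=-110592 / 125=-884.74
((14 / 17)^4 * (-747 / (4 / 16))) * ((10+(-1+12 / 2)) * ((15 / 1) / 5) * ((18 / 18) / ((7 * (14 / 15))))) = -790624800 / 83521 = -9466.18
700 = 700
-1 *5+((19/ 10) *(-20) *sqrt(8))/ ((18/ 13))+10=5-494 *sqrt(2)/ 9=-72.62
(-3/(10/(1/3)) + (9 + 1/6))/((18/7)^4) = 40817/196830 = 0.21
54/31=1.74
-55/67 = -0.82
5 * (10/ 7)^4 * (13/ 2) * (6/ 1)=1950000/ 2401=812.16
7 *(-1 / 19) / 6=-7 / 114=-0.06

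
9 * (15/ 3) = 45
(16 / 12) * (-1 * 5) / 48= -5 / 36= -0.14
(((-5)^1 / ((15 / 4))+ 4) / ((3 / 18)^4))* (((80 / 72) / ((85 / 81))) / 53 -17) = -52873344 / 901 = -58682.96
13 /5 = 2.60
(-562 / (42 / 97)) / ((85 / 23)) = -626911 / 1785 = -351.21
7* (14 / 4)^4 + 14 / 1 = 17031 / 16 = 1064.44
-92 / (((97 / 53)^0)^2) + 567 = 475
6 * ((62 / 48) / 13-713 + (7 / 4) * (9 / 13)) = -222047 / 52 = -4270.13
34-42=-8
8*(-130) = -1040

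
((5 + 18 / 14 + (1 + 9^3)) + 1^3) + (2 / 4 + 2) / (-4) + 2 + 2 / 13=537857 / 728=738.81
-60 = -60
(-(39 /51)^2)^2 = 28561 /83521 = 0.34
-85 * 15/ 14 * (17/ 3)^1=-7225/ 14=-516.07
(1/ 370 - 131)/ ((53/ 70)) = -339283/ 1961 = -173.02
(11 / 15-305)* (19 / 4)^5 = -2825228959 / 3840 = -735736.71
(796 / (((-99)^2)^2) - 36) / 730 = -345814484 / 7012350873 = -0.05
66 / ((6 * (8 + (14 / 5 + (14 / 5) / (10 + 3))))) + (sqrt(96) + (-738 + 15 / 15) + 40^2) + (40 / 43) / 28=4 * sqrt(6) + 186212683 / 215516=873.83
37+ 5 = 42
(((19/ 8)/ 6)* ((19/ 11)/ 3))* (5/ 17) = 1805/ 26928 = 0.07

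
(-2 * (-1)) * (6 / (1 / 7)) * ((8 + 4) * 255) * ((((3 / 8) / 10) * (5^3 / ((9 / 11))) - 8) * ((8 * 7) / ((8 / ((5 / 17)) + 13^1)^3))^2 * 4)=-12711580000000 / 7327128955689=-1.73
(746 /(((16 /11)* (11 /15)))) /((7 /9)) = 50355 /56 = 899.20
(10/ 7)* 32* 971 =310720/ 7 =44388.57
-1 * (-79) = 79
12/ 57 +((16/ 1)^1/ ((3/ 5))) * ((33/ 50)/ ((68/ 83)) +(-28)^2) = 101397902/ 4845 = 20928.36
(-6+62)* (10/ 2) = 280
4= 4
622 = 622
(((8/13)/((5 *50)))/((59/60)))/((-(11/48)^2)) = -110592/2320175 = -0.05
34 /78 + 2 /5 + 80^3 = 99840163 /195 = 512000.84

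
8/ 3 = 2.67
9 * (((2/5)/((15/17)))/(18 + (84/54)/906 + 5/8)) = 195696/893425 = 0.22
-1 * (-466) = 466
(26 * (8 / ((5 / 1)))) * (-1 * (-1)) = 208 / 5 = 41.60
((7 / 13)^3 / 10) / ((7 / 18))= 441 / 10985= 0.04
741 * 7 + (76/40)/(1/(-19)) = 51509/10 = 5150.90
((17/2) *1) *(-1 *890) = -7565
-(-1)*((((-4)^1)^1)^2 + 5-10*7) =-49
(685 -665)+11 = 31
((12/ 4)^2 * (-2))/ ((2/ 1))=-9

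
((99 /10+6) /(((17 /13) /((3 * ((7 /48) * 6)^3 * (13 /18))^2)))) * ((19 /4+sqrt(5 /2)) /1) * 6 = 13699167209 * sqrt(10) /178257920+260284176971 /356515840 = 973.10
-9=-9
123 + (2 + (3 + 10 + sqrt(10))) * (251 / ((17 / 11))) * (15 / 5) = 8283 * sqrt(10) / 17 + 126336 / 17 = 8972.30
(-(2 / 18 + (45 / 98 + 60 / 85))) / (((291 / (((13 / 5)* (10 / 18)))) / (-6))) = 248755 / 6544881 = 0.04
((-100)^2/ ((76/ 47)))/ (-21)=-117500/ 399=-294.49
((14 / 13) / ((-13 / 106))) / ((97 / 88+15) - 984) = 130592 / 14394575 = 0.01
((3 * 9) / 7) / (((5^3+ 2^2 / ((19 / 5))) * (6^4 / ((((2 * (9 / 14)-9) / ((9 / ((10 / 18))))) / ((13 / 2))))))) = -19 / 10984428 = -0.00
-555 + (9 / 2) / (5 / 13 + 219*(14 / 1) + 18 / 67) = -2964863211 / 5342110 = -555.00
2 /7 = 0.29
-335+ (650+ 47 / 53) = 16742 / 53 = 315.89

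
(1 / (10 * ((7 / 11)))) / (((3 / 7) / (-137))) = -1507 / 30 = -50.23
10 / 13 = 0.77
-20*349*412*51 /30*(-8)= 39110336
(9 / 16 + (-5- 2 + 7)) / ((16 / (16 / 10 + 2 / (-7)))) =207 / 4480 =0.05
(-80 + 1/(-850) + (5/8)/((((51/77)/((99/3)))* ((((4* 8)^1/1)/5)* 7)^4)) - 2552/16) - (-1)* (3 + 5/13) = -3753554601629311/15897041305600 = -236.12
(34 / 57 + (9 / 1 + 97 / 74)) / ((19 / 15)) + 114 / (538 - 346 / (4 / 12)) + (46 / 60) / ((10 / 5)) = 175638431 / 20035500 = 8.77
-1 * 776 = -776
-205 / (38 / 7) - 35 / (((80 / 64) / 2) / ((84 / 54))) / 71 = -946757 / 24282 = -38.99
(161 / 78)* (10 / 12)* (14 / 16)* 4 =5635 / 936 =6.02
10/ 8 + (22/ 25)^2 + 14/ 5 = 12061/ 2500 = 4.82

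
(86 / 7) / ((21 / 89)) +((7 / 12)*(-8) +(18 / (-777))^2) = 9539300 / 201243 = 47.40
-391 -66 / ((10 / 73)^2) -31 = -196957 / 50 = -3939.14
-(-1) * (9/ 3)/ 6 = 1/ 2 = 0.50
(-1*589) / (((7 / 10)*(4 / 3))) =-8835 / 14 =-631.07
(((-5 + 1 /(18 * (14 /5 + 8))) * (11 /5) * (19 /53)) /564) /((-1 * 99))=0.00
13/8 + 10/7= 171/56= 3.05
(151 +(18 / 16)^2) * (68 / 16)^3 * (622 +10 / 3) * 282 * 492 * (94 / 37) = 6101017596948855 / 2368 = 2576443241954.75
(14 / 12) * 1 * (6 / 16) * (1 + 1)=0.88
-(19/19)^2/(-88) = 1/88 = 0.01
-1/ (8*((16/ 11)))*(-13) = 143/ 128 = 1.12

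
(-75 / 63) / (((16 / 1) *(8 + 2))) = -5 / 672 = -0.01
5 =5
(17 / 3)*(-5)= -85 / 3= -28.33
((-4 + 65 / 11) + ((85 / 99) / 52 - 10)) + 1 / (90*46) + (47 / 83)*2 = -18949737 / 2729870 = -6.94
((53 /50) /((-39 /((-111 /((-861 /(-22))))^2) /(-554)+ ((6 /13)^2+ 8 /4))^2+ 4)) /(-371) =-1924245867646160952608 /6018444779610057249330575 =-0.00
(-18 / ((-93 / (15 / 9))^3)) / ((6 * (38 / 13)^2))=21125 / 10453423572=0.00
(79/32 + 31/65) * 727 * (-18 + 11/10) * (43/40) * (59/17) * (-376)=6904686563203/136000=50769754.14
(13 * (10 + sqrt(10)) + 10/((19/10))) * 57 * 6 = 4446 * sqrt(10) + 46260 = 60319.49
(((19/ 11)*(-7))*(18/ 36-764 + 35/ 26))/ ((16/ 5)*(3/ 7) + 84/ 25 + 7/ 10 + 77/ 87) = 2111890200/ 1447589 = 1458.90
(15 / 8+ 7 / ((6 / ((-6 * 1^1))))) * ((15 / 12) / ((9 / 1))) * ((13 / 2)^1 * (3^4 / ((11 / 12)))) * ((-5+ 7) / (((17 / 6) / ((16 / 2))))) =-431730 / 187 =-2308.72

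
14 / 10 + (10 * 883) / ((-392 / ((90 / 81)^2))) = -524092 / 19845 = -26.41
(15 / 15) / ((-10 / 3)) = -3 / 10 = -0.30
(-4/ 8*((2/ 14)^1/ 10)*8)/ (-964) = 0.00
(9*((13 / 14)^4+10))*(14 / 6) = 225.61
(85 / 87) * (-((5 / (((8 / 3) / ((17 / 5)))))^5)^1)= -9775715445 / 950272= -10287.28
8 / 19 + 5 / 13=199 / 247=0.81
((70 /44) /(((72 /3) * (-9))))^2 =1225 /22581504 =0.00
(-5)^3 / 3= -125 / 3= -41.67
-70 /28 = -5 /2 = -2.50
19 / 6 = 3.17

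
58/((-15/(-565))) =6554/3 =2184.67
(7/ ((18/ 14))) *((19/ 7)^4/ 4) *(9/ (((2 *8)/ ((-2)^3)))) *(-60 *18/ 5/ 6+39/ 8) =32449929/ 3136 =10347.55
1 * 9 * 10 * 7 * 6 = 3780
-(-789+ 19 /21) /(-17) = -16550 /357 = -46.36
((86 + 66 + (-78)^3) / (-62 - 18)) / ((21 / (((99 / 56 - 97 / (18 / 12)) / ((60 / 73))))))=-457434863 / 21168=-21609.73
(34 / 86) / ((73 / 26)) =442 / 3139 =0.14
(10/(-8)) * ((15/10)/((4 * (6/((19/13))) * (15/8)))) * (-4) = 19/78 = 0.24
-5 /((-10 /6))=3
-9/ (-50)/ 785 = 9/ 39250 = 0.00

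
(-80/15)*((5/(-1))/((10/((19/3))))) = 152/9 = 16.89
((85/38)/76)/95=17/54872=0.00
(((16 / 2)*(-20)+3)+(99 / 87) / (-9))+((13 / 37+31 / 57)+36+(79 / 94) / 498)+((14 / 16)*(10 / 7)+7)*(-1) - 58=-44491977910 / 238589061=-186.48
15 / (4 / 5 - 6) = -75 / 26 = -2.88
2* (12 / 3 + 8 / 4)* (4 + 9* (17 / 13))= 2460 / 13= 189.23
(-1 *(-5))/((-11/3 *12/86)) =-215/22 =-9.77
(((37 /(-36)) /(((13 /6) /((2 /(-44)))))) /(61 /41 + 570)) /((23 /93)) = 47027 /308258236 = 0.00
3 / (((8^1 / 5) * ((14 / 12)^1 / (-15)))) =-24.11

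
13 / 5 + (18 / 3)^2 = 193 / 5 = 38.60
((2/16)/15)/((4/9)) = 3/160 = 0.02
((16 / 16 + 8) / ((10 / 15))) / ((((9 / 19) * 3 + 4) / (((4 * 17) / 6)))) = 2907 / 103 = 28.22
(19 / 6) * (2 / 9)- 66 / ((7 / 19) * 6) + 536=95794 / 189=506.85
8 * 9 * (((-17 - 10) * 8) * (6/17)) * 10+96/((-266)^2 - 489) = -65567541408/1194539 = -54889.41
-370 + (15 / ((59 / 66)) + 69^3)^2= 375701501798471 / 3481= 107929187531.88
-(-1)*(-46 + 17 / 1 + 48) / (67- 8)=19 / 59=0.32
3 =3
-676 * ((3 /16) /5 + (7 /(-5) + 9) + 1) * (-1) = 116779 /20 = 5838.95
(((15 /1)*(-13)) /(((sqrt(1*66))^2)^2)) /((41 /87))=-1885 /19844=-0.09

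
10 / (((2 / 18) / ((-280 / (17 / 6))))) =-8894.12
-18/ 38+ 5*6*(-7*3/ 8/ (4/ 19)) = -374.54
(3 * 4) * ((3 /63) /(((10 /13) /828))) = 21528 /35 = 615.09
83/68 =1.22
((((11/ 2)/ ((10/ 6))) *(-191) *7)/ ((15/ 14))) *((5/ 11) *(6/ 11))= -56154/ 55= -1020.98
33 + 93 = 126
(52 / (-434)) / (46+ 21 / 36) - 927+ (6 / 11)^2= -1046297265 / 1129051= -926.71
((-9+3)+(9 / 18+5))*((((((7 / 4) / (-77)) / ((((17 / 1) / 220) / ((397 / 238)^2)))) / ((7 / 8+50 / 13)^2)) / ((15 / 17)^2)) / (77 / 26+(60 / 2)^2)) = 5540271568 / 212159801007945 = 0.00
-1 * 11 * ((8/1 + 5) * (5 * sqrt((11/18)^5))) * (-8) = 86515 * sqrt(22)/243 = 1669.92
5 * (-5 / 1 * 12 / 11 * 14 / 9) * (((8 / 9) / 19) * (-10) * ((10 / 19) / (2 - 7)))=-224000 / 107217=-2.09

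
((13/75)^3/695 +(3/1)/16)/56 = 879644527/262710000000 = 0.00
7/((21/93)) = 31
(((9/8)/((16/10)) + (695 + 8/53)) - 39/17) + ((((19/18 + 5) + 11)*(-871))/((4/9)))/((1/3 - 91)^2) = 21628883535/31369216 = 689.49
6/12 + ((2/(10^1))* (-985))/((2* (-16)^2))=59/512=0.12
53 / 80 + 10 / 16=103 / 80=1.29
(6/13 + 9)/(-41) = -3/13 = -0.23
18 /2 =9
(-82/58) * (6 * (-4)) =984/29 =33.93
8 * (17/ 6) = 22.67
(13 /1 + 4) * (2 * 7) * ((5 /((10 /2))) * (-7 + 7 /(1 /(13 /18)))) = -4165 /9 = -462.78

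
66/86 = 33/43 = 0.77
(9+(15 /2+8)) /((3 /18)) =147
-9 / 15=-3 / 5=-0.60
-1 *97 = -97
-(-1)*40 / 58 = 20 / 29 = 0.69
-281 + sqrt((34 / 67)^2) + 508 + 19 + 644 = 890.51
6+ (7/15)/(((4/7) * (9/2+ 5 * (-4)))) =5531/930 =5.95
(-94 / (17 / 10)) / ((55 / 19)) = -3572 / 187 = -19.10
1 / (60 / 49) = 49 / 60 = 0.82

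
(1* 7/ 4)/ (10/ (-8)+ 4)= 7/ 11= 0.64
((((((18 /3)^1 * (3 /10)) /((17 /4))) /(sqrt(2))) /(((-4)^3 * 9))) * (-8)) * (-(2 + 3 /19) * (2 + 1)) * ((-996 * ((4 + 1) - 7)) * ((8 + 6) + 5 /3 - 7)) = -530868 * sqrt(2) /1615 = -464.87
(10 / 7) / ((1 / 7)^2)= 70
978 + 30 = 1008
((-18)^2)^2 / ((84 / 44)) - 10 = 384842 / 7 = 54977.43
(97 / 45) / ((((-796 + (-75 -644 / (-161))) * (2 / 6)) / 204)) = -388 / 255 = -1.52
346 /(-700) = -173 /350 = -0.49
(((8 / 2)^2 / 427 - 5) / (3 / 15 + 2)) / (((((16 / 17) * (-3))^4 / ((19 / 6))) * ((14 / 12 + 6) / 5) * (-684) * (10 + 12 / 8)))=4424524975 / 443868480405504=0.00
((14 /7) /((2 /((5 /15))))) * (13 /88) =13 /264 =0.05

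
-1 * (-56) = 56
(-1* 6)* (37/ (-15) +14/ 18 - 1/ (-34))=2539/ 255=9.96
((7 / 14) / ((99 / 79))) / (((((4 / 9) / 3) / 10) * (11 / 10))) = 5925 / 242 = 24.48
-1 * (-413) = 413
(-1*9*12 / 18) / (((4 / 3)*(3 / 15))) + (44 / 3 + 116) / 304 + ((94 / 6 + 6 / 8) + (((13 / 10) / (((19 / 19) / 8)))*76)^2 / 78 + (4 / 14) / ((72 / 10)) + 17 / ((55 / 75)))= 10569091199 / 1316700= 8026.95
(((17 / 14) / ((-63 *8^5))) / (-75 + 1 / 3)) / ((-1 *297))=-17 / 640916914176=-0.00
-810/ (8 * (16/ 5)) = -2025/ 64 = -31.64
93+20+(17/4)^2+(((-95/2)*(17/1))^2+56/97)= 652187.89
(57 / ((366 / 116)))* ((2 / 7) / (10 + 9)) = 116 / 427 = 0.27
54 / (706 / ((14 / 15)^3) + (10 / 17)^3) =363994344 / 5854597375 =0.06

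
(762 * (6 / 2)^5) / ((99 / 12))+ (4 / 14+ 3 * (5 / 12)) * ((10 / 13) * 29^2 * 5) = 54878441 / 2002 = 27411.81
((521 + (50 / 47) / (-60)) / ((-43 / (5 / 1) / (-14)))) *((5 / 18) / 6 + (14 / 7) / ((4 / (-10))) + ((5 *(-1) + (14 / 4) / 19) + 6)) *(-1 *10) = 198870524125 / 6220638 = 31969.47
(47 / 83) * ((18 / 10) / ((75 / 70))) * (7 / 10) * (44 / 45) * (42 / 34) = 0.80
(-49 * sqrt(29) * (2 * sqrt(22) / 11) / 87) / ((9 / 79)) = -7742 * sqrt(638) / 8613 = -22.70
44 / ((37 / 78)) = 3432 / 37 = 92.76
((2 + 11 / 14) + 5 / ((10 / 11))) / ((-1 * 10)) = -29 / 35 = -0.83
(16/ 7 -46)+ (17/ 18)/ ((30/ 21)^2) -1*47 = -1137169/ 12600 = -90.25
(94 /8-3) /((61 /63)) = 2205 /244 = 9.04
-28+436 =408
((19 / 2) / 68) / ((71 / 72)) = 171 / 1207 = 0.14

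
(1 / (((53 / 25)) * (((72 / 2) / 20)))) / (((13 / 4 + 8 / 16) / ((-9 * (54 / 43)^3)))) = -5248800 / 4213871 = -1.25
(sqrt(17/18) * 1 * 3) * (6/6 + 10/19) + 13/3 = 13/3 + 29 * sqrt(34)/38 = 8.78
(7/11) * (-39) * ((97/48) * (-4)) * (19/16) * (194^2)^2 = 14847511304353/44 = 337443438735.30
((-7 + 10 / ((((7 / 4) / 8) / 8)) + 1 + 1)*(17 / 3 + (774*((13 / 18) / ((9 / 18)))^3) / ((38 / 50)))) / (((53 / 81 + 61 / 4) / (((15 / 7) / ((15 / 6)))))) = 286775622600 / 4797443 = 59776.76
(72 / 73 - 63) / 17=-3.65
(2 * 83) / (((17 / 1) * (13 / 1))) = 0.75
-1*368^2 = -135424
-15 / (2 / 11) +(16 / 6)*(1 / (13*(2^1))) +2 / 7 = -44833 / 546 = -82.11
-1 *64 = -64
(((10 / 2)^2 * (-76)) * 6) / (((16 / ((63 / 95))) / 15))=-14175 / 2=-7087.50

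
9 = 9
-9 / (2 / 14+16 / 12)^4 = -1750329 / 923521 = -1.90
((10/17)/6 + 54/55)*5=3029/561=5.40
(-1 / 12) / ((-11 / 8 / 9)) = 6 / 11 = 0.55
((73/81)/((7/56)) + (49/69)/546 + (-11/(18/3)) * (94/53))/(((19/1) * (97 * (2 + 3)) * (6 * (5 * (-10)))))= -10165153/7097063103000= -0.00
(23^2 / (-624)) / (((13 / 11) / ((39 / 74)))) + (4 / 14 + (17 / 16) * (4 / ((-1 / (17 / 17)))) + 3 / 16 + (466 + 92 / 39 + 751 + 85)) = 420267583 / 323232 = 1300.20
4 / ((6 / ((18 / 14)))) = 6 / 7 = 0.86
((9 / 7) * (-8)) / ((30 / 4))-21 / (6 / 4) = -538 / 35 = -15.37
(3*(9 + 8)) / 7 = 7.29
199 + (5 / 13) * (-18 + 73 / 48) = 120221 / 624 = 192.66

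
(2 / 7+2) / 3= 16 / 21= 0.76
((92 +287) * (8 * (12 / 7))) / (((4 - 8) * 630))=-2.06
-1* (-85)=85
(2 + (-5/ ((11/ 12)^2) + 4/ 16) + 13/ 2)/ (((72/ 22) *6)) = 1355/ 9504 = 0.14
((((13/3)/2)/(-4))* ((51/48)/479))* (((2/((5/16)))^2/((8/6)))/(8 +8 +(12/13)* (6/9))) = -2873/1293300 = -0.00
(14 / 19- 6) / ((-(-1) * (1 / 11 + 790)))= -1100 / 165129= -0.01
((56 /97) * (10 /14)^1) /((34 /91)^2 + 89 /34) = 11262160 /75302361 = 0.15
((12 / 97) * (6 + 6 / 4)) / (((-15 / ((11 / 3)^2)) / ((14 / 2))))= -1694 / 291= -5.82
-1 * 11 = -11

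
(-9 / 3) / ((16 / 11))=-33 / 16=-2.06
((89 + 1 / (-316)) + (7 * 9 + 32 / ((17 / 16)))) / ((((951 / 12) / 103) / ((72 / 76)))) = 1813803426 / 8088889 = 224.23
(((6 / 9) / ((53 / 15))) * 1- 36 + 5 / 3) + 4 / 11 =-59083 / 1749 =-33.78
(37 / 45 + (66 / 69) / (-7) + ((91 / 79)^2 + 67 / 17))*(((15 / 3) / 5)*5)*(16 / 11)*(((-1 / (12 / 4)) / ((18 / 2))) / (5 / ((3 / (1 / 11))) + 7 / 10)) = -732222108640 / 388794684537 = -1.88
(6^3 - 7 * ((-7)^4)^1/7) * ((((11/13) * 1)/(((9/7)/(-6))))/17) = 336490/663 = 507.53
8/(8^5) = 1/4096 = 0.00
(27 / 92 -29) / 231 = -2641 / 21252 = -0.12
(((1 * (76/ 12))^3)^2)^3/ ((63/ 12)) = 416509401191644966131364/ 8135830269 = 51194455565115.84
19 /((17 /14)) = 266 /17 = 15.65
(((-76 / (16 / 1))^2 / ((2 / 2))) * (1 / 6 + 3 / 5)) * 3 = 8303 / 160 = 51.89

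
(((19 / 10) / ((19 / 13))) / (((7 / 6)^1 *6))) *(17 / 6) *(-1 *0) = 0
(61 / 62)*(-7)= -427 / 62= -6.89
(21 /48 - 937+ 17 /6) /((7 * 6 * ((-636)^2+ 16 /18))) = -44819 /815465728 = -0.00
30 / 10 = 3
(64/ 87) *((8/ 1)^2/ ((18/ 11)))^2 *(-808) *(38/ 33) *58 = -44268781568/ 729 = -60725351.95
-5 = -5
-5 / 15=-1 / 3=-0.33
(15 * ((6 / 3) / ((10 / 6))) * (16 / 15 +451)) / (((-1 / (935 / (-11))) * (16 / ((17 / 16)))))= 45930.68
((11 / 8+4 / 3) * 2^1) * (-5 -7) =-65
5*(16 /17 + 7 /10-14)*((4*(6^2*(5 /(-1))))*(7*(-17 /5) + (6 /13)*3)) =-220403304 /221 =-997300.02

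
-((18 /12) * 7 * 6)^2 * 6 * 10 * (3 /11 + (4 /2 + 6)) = -21670740 /11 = -1970067.27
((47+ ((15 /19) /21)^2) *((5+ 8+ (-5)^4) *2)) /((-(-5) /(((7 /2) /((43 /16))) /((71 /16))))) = 135792205824 /38574655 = 3520.24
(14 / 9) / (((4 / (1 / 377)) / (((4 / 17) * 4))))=56 / 57681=0.00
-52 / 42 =-26 / 21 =-1.24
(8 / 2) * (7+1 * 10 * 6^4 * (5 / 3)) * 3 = 259284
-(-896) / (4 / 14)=3136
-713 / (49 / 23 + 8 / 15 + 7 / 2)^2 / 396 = -9429425 / 198968099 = -0.05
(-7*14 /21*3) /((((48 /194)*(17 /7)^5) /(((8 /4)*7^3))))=-3914299879 /8519142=-459.47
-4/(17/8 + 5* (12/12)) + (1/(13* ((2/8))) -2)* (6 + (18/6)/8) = -33641/2964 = -11.35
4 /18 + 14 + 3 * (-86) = -2194 /9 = -243.78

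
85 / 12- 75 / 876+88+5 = 43799 / 438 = 100.00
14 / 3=4.67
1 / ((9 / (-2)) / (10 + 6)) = -32 / 9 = -3.56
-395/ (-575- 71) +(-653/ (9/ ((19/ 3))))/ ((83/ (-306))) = 272605703/ 160854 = 1694.74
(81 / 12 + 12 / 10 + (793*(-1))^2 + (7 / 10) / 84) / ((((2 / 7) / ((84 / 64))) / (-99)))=-73214042517 / 256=-285992353.58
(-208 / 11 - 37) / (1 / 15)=-838.64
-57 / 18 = -19 / 6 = -3.17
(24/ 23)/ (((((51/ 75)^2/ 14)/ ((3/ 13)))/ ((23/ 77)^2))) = 2070000/ 3182179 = 0.65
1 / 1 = 1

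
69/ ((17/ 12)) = 828/ 17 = 48.71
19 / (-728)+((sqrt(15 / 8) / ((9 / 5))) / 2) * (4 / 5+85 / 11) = -19 / 728+469 * sqrt(30) / 792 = 3.22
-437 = -437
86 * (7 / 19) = 602 / 19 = 31.68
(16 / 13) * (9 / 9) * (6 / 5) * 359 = 34464 / 65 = 530.22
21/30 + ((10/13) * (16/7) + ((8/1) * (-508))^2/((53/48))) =721423191841/48230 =14957976.19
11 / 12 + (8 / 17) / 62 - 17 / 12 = -519 / 1054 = -0.49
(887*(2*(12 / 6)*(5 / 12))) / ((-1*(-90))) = 887 / 54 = 16.43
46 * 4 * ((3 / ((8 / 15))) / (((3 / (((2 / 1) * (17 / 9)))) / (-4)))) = -5213.33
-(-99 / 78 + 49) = -1241 / 26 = -47.73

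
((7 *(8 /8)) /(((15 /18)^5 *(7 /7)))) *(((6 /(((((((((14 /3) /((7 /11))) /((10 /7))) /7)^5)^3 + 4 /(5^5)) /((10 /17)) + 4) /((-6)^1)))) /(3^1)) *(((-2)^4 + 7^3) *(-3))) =56020.74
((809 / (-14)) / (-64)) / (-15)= -0.06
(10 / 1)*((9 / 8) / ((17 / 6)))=3.97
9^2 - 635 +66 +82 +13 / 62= -25159 / 62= -405.79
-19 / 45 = -0.42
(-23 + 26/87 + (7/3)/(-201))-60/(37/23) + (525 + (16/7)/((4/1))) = 2108589379/4529133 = 465.56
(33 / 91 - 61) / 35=-1.73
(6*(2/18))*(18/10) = 6/5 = 1.20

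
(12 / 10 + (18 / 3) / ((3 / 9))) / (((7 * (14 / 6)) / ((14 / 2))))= 288 / 35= 8.23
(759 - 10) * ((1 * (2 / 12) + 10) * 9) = 137067 / 2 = 68533.50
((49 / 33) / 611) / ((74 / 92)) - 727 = -542362283 / 746031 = -727.00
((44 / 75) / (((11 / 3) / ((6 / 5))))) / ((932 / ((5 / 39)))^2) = 1 / 275245230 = 0.00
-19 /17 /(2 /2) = -19 /17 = -1.12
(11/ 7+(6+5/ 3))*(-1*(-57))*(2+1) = 11058/ 7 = 1579.71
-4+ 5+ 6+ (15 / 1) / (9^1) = 26 / 3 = 8.67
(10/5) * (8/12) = 1.33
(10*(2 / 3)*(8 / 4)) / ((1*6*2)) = 10 / 9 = 1.11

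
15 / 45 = 1 / 3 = 0.33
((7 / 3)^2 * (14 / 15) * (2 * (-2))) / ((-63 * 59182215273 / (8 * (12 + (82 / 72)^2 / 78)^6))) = 157430777363048141405007920289493706641 / 1198906035949880114083790527925942401105920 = 0.00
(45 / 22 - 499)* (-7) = 76531 / 22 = 3478.68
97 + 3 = 100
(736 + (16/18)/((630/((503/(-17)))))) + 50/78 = 461505229/626535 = 736.60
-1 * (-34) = 34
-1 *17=-17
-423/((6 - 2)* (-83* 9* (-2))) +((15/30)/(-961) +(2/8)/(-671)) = -30689355/428167784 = -0.07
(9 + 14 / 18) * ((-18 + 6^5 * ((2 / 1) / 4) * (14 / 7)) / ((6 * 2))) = 18964 / 3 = 6321.33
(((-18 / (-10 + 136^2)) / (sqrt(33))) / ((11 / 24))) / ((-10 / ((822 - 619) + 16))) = 876 * sqrt(33) / 621335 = 0.01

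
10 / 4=2.50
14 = 14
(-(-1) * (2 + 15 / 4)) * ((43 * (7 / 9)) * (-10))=-1923.06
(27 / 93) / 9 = 1 / 31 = 0.03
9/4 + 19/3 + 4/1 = 151/12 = 12.58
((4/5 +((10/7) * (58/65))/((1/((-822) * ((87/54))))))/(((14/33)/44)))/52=-139346504/41405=-3365.45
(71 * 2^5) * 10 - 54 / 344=3907813 / 172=22719.84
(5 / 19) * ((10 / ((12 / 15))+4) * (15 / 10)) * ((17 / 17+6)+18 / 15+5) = 3267 / 38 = 85.97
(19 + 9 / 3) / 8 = 11 / 4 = 2.75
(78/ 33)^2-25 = -2349/ 121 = -19.41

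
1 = 1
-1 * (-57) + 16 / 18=521 / 9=57.89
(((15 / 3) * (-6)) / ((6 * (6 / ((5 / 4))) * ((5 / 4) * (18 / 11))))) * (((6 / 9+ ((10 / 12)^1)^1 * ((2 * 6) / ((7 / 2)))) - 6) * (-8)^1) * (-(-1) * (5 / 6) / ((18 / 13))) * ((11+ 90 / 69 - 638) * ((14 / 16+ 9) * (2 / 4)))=1956922825 / 104328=18757.41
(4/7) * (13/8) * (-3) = -39/14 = -2.79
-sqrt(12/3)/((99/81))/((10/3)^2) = -81/550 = -0.15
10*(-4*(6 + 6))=-480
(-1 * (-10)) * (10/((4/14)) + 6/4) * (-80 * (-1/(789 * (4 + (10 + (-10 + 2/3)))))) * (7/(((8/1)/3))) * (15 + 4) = 104025/263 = 395.53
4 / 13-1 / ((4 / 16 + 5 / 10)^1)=-40 / 39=-1.03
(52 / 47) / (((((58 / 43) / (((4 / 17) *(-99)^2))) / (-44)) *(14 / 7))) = -964261584 / 23171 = -41615.02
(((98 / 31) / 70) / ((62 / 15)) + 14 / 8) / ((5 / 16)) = 27076 / 4805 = 5.63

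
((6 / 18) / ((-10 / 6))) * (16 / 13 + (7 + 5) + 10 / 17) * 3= -9162 / 1105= -8.29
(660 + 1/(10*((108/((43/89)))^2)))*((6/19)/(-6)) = -609777592249/17554203360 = -34.74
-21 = -21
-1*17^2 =-289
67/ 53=1.26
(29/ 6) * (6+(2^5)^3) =475223/ 3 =158407.67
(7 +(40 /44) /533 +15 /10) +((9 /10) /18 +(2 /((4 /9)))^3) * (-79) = -1687212699 /234520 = -7194.32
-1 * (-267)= 267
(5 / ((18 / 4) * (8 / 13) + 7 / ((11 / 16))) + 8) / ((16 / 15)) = 232965 / 29632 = 7.86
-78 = -78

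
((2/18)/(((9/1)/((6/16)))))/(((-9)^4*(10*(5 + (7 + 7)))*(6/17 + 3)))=17/15348016080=0.00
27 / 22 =1.23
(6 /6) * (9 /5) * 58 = 522 /5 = 104.40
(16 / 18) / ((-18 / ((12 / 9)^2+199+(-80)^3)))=25274.04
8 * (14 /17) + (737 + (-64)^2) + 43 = 83004 /17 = 4882.59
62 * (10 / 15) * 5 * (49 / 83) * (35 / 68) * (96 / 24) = 1063300 / 4233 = 251.19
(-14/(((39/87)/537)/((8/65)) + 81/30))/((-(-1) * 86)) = -4360440/72502687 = -0.06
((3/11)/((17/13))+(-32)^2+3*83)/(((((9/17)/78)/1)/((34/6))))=105235780/99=1062987.68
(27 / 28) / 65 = 27 / 1820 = 0.01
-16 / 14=-1.14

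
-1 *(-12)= 12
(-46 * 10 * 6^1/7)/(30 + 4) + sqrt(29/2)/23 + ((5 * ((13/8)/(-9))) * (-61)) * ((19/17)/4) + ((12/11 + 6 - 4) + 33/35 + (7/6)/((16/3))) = sqrt(58)/46 + 7580299/942480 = 8.21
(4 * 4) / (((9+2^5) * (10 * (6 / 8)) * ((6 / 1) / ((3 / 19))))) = 16 / 11685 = 0.00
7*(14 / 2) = 49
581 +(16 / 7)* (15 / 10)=4091 / 7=584.43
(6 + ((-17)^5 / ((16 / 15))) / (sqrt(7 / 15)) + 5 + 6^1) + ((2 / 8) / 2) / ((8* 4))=4353 / 256-21297855* sqrt(105) / 112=-1948537.21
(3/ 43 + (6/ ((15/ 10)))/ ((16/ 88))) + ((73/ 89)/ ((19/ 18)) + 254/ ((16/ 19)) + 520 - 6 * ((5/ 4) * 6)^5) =-164666837851/ 1163408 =-141538.34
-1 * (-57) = 57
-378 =-378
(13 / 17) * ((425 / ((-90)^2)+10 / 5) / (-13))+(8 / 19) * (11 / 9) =41221 / 104652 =0.39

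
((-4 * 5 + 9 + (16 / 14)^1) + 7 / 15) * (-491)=484126 / 105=4610.72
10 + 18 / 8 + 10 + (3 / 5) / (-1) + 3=493 / 20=24.65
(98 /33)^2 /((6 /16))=76832 /3267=23.52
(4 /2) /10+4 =21 /5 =4.20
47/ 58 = 0.81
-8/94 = -4/47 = -0.09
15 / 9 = 5 / 3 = 1.67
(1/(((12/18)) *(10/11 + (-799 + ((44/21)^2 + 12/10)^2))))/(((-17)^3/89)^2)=-1270899300825/1979883346015577582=-0.00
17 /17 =1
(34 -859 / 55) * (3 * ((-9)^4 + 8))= 19923777 / 55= 362250.49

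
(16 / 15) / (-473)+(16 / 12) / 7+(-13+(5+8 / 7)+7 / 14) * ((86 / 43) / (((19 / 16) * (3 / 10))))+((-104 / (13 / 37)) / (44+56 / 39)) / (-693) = -4945521638 / 139343435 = -35.49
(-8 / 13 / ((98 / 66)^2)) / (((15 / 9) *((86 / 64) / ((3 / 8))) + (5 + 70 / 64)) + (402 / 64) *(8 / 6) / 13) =-2509056 / 114256387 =-0.02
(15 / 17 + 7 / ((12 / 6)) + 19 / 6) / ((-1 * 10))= -77 / 102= -0.75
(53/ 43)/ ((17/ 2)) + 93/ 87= 25735/ 21199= 1.21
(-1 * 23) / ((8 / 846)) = -9729 / 4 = -2432.25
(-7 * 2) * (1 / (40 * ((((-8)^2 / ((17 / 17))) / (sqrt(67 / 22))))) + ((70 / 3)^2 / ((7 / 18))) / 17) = -19600 / 17- 7 * sqrt(1474) / 28160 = -1152.95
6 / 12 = 1 / 2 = 0.50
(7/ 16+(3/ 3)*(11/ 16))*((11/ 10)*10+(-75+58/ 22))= -6075/ 88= -69.03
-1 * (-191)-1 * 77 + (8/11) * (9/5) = 6342/55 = 115.31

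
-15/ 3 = -5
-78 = -78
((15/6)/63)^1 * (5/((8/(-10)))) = -125/504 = -0.25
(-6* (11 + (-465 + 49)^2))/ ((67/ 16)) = -16614432/ 67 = -247976.60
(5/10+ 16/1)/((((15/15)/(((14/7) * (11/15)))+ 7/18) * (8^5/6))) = 9801/3473408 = 0.00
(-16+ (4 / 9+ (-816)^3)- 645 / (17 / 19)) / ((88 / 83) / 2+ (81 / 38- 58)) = 262194866683702 / 26704161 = 9818502.32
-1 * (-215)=215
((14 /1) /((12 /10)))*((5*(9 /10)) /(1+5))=35 /4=8.75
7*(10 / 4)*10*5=875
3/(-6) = -1/2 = -0.50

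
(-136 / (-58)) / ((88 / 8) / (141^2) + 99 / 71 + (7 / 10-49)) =-959854680 / 19200584857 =-0.05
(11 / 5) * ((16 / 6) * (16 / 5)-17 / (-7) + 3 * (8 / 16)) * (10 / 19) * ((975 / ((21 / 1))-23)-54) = -6160418 / 13965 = -441.13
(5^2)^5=9765625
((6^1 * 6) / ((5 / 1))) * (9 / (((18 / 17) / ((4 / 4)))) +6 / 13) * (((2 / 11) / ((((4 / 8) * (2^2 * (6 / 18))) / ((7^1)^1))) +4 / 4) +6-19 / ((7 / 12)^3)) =-1373694372 / 245245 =-5601.31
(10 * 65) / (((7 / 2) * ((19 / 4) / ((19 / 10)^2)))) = 988 / 7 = 141.14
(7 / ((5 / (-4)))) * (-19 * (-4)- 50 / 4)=-1778 / 5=-355.60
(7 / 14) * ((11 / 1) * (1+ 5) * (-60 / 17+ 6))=1386 / 17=81.53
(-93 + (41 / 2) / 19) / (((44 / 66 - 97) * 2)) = 10479 / 21964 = 0.48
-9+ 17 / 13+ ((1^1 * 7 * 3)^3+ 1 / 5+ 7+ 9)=602518 / 65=9269.51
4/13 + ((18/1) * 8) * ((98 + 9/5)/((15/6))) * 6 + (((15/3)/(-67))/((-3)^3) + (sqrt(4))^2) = 20280584849/587925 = 34495.19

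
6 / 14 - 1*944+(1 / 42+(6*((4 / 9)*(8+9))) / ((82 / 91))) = -512719 / 574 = -893.24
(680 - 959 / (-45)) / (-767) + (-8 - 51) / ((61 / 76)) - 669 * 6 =-8607826169 / 2105415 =-4088.42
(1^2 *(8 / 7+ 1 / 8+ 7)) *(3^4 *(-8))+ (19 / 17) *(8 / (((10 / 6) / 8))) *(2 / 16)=-3184563 / 595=-5352.21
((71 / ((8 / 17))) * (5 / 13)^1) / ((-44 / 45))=-271575 / 4576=-59.35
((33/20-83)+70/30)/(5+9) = -4741/840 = -5.64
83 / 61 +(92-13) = 4902 / 61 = 80.36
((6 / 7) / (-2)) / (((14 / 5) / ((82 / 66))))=-205 / 1078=-0.19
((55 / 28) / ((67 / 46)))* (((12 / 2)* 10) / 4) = 18975 / 938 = 20.23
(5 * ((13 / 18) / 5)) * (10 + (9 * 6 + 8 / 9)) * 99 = 41756 / 9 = 4639.56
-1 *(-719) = 719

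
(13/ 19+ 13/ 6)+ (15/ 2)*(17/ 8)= 17135/ 912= 18.79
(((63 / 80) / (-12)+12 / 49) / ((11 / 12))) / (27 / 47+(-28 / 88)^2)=4359861 / 15063580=0.29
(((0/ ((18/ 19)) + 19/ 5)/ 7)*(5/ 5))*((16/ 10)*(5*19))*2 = 5776/ 35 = 165.03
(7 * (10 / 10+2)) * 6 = 126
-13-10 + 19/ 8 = -165/ 8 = -20.62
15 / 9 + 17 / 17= 8 / 3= 2.67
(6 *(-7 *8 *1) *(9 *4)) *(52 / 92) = -157248 / 23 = -6836.87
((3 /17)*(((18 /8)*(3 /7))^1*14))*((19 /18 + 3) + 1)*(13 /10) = 10647 /680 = 15.66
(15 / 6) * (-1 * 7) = -35 / 2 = -17.50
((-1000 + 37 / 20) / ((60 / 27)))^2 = 32280230889 / 160000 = 201751.44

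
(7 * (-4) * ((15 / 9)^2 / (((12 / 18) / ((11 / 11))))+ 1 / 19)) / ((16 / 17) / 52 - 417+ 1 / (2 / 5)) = 2976428 / 10442457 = 0.29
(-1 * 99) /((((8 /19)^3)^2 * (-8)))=4657542219 /2097152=2220.89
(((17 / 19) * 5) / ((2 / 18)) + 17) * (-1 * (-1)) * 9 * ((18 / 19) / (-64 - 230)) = -29376 / 17689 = -1.66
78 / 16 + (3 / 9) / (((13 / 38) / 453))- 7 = 45683 / 104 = 439.26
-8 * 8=-64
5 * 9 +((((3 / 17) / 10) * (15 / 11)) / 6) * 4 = 8418 / 187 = 45.02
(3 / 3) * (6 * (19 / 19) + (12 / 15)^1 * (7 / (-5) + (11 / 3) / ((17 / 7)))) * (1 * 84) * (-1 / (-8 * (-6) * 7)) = -3881 / 2550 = -1.52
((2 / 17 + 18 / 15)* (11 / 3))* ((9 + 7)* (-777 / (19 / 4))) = -20421632 / 1615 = -12644.97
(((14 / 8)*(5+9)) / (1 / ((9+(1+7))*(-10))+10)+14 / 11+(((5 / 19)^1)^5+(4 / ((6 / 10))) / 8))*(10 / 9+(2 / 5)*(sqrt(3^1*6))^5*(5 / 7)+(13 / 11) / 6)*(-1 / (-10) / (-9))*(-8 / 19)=327832691798941 / 11751048881670285+182269913587056*sqrt(2) / 30773416450315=8.40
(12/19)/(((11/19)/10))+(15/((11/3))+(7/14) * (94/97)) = 1502/97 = 15.48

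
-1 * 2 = -2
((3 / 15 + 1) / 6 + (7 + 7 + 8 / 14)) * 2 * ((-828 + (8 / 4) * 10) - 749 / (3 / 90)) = -24069452 / 35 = -687698.63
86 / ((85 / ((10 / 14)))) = 86 / 119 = 0.72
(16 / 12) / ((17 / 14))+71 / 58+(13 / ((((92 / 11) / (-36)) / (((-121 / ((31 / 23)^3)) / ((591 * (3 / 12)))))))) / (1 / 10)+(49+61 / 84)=58136538723409 / 243039863724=239.21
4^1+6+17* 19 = 333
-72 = -72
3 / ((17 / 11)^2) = 363 / 289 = 1.26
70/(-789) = -70/789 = -0.09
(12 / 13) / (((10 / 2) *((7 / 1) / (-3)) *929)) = -36 / 422695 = -0.00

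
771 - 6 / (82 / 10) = 31581 / 41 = 770.27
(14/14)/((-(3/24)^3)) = -512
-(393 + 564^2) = -318489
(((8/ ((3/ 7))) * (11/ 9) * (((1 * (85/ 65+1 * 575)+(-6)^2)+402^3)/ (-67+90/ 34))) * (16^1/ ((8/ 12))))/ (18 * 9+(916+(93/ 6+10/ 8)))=-141506119344128/ 280251621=-504925.25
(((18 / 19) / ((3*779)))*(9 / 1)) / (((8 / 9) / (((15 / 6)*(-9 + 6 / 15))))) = -10449 / 118408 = -0.09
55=55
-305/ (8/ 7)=-266.88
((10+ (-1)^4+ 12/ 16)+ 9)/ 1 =83/ 4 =20.75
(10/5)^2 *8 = 32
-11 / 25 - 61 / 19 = -1734 / 475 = -3.65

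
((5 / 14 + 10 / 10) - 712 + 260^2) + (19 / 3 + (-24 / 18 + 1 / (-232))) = 108636429 / 1624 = 66894.35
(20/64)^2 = 25/256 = 0.10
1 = 1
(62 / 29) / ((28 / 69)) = 5.27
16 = 16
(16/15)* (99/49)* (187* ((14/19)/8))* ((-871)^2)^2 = 14206534743290604/665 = 21363210140286.62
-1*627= -627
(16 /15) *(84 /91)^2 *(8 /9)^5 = 8388608 /16632135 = 0.50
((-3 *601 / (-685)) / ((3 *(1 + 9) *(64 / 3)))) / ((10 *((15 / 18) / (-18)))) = -48681 / 5480000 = -0.01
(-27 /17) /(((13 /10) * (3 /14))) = -1260 /221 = -5.70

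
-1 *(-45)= 45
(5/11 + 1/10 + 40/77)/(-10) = -827/7700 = -0.11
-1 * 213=-213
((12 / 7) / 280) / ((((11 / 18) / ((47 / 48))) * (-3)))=-141 / 43120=-0.00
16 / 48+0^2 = 1 / 3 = 0.33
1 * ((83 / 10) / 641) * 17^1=0.22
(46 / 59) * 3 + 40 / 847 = 119246 / 49973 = 2.39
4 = 4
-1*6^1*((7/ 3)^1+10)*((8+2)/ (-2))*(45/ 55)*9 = 29970/ 11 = 2724.55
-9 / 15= -3 / 5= -0.60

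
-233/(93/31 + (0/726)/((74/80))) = -77.67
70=70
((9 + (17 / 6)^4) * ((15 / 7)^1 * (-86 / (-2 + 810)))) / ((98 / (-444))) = 757196675 / 9977184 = 75.89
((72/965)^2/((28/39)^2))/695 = 492804/31712867375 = 0.00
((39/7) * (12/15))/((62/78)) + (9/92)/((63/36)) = 5.66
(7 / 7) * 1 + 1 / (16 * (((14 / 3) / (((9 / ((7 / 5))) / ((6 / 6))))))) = 1703 / 1568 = 1.09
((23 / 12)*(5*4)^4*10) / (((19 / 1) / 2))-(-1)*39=18402223 / 57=322846.02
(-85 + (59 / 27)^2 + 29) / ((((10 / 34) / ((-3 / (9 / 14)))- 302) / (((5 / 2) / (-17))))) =-1307005 / 52408539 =-0.02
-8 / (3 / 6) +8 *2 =0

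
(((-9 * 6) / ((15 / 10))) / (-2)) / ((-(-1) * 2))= 9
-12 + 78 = 66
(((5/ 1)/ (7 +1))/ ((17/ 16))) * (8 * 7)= 560/ 17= 32.94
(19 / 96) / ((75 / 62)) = 589 / 3600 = 0.16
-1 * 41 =-41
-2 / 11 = -0.18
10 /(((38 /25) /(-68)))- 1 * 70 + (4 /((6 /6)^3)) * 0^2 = -517.37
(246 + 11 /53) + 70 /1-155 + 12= 9180 /53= 173.21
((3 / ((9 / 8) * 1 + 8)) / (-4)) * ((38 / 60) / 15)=-0.00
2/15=0.13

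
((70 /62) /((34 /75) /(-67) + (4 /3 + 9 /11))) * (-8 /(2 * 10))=-257950 /1225027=-0.21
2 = 2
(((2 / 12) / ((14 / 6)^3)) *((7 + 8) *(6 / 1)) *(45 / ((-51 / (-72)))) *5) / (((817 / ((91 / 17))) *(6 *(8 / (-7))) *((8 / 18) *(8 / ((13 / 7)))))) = -0.19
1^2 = 1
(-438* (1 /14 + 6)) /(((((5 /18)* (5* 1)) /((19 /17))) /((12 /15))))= -299592 /175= -1711.95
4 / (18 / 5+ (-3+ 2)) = 20 / 13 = 1.54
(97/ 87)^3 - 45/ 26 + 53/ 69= 166700227/ 393784794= 0.42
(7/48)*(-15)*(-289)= 10115/16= 632.19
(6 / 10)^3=27 / 125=0.22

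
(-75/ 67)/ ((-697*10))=15/ 93398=0.00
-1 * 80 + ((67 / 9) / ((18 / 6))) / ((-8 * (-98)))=-1693373 / 21168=-80.00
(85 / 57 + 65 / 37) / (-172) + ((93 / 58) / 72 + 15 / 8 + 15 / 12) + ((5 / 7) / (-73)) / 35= 470829368705 / 150515753136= 3.13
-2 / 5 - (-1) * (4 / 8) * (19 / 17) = 27 / 170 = 0.16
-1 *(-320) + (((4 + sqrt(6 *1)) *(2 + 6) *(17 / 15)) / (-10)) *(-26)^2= -159872 / 75-45968 *sqrt(6) / 75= -3632.94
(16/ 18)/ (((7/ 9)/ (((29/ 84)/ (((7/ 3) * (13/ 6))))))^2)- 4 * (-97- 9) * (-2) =-16860377246/ 19882681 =-847.99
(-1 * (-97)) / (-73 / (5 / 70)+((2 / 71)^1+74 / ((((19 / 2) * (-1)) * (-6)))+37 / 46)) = -0.10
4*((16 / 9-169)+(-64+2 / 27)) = -24964 / 27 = -924.59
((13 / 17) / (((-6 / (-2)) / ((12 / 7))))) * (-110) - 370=-49750 / 119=-418.07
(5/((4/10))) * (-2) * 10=-250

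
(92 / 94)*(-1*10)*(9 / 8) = -1035 / 94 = -11.01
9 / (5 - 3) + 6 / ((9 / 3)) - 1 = 11 / 2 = 5.50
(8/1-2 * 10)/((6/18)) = -36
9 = 9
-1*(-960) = 960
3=3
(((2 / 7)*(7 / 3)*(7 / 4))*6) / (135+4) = 7 / 139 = 0.05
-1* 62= -62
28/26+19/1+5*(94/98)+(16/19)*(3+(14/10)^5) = 63557076/1990625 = 31.93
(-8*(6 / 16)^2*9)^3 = -531441 / 512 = -1037.97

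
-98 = -98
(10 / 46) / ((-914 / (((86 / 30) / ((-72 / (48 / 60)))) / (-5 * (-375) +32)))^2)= 1849 / 25469425341771534000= 0.00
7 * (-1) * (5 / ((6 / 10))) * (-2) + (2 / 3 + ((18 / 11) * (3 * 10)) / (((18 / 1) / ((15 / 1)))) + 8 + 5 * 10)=7136 / 33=216.24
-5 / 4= -1.25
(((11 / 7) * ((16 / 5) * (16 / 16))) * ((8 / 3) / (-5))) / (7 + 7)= -704 / 3675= -0.19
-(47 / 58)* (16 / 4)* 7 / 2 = -329 / 29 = -11.34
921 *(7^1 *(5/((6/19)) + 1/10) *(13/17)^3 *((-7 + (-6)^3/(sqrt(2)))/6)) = -20311260606 *sqrt(2)/24565 - 7898823569/147390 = -1222915.97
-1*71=-71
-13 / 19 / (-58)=13 / 1102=0.01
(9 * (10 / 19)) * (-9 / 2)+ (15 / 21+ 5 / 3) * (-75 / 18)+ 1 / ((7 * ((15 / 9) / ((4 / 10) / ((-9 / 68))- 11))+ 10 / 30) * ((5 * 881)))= -155481850721 / 4977509040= -31.24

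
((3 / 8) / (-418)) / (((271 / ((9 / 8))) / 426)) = -5751 / 3624896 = -0.00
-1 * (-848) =848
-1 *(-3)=3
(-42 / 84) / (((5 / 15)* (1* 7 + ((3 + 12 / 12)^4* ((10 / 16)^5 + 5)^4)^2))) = -30423614405477505635920876929024 / 603953544701359480744937525508019509392737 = -0.00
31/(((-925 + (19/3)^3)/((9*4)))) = -7533/4529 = -1.66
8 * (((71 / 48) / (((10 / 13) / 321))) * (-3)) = -296283 / 20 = -14814.15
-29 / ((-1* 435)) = 1 / 15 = 0.07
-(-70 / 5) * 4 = 56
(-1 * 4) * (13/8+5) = -53/2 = -26.50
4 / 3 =1.33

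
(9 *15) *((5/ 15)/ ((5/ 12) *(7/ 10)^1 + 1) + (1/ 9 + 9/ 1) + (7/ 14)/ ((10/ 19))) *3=518229/ 124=4179.27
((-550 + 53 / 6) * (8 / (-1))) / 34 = 382 / 3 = 127.33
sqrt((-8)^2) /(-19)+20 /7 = 324 /133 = 2.44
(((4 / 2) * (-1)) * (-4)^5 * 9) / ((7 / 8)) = 147456 / 7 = 21065.14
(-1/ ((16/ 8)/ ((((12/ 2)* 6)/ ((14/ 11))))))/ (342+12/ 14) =-33/ 800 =-0.04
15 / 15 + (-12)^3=-1727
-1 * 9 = -9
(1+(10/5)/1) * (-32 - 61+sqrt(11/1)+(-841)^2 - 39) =3 * sqrt(11)+2121447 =2121456.95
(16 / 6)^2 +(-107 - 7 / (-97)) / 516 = 259165 / 37539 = 6.90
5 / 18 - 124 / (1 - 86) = 2657 / 1530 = 1.74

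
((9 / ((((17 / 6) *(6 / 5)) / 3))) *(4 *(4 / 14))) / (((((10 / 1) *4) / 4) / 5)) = 540 / 119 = 4.54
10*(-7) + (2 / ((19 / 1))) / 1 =-1328 / 19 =-69.89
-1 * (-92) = 92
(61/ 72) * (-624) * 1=-1586/ 3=-528.67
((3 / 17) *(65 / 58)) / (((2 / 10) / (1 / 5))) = 195 / 986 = 0.20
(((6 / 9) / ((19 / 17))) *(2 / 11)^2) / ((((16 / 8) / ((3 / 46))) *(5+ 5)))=0.00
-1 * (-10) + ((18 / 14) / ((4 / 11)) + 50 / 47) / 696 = 10.01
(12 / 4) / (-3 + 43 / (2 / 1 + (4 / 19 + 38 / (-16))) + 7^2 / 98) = -50 / 4399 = -0.01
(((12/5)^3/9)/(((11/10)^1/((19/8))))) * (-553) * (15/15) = -504336/275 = -1833.95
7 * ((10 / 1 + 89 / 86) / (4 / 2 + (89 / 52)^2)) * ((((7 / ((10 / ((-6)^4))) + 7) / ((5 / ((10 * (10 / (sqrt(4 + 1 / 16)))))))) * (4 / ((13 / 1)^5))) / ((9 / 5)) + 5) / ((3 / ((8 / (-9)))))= -359253440 / 15474969-9567358976 * sqrt(65) / 305986562037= -23.47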